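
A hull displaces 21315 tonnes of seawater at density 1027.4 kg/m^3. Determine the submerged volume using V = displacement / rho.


Formula: V = mass / rho
Step 1 — convert tonnes to kg: 21315 t * 1000 = 21315000 kg
Step 2 — V = 21315000 / 1027.4 ≈ 20747 m^3 (5 s.f.)

20747 m^3


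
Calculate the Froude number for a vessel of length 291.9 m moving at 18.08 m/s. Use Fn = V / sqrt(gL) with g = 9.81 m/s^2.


Formula: Fn = V / sqrt(g * L)
Step 1 — g * L = 9.81 * 291.9 = 2863.539
Step 2 — sqrt(g * L) = sqrt(2863.539) = 53.512045
Step 3 — Fn = 18.08 / 53.512045 ≈ 0.33787 (5 s.f.)

0.33787


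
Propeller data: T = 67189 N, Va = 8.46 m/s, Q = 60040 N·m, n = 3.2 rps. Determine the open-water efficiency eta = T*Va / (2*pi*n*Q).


Formula: eta = T * Va / (2 * pi * n * Q)
Step 1 — numerator = T * Va = 67189 * 8.46 = 568418.94
Step 2 — 2 * pi * n = 2 * pi * 3.2 = 20.106193
Step 3 — denominator = 20.106193 * 60040 = 1207175.83
Step 4 — eta = 568418.94 / 1207175.83 ≈ 0.47087 (5 s.f.)

0.47087


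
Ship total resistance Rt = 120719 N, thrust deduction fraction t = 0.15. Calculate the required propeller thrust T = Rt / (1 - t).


Formula: T = Rt / (1 - t)
Step 1 — (1 - t) = 1 - 0.15 = 0.85
Step 2 — T = 120719 / 0.85 ≈ 142020 N (5 s.f.)

142020 N


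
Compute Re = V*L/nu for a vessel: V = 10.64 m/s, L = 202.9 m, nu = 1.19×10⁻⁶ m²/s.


Formula: Re = V * L / nu
Step 1 — V * L = 10.64 * 202.9 = 2158.856 m^2/s
Step 2 — Re = 2158.856 / 1.19e-6 = 1.81e+09

1.81e+09


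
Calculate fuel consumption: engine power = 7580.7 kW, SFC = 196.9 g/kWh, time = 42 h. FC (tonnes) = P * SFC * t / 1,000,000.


Formula: FC (tonnes) = P * SFC * t / 1,000,000
Step 1 — P * SFC * t = 7580.7 * 196.9 * 42 = 62690872.86 g
Step 2 — FC (tonnes) = 62690872.86 / 1,000,000 ≈ 62.691 tonnes (5 s.f.)

62.691 tonnes


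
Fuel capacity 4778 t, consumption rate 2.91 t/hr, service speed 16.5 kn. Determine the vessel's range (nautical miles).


Formula: endurance = fuel / rate; range = endurance * speed
Step 1 — endurance = 4778 / 2.91 = 1641.9244 hours
Step 2 — range = 1641.9244 * 16.5 ≈ 27092 nautical miles (5 s.f.)

27092 NM


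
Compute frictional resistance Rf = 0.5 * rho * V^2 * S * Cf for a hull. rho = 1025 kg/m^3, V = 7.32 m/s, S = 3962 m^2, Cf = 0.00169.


Formula: Rf = 0.5 * rho * V^2 * S * Cf
Step 1 — V^2 = 7.32^2 = 53.5824
Step 2 — 0.5 * rho * V^2 = 0.5 * 1025 * 53.5824 = 27460.98
Step 3 — Rf = 27460.98 * 3962 * 0.00169 ≈ 183870 N (5 s.f.)

183870 N


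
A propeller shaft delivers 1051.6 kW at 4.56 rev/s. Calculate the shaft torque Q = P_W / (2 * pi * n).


Formula: Q = P_W / (2 * pi * n)
Step 1 — P_W = 1051.6 kW * 1000 = 1051600.0 W
Step 2 — 2 * pi * n = 2 * pi * 4.56 = 28.651325
Step 3 — Q = 1051600.0 / 28.651325 ≈ 36703 N·m (5 s.f.)

36703 N·m


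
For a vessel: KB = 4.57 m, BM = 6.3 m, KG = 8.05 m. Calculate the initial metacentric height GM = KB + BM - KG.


Formula: GM = KB + BM - KG
Step 1 — KM = KB + BM = 4.57 + 6.3 = 10.87 m
Step 2 — GM = KM - KG = 10.87 - 8.05 = 2.82 m

2.82 m


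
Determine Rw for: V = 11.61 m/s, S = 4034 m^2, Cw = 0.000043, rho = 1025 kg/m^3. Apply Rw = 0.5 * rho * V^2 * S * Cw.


Formula: Rw = 0.5 * rho * V^2 * S * Cw
Step 1 — V^2 = 11.61^2 = 134.7921
Step 2 — 0.5 * rho * V^2 = 0.5 * 1025 * 134.7921 = 69080.95125
Step 3 — Rw = 69080.95125 * 4034 * 0.000043 ≈ 11983 N (5 s.f.)

11983 N


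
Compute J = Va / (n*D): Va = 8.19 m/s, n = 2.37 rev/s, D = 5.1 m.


Formula: J = Va / (n * D)
Step 1 — n * D = 2.37 * 5.1 = 12.087
Step 2 — J = 8.19 / 12.087 ≈ 0.67759 (5 s.f.)

0.67759


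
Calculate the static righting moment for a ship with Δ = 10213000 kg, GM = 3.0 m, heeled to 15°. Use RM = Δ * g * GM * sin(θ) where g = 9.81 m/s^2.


Formula: GZ = GM * sin(theta); RM = disp * g * GZ
Step 1 — GZ = 3.0 * sin(15°) = 3.0 * 0.258819 = 0.776457 m
Step 2 — RM = 10213000 * 9.81 * 0.776457 ≈ 77793000 N·m (5 s.f.)

77793000 N·m


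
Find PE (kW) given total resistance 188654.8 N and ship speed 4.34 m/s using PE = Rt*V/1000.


Formula: PE = Rt * V / 1000 (kW)
Step 1 — PE (W) = 188654.8 * 4.34 = 818761.832 W
Step 2 — PE (kW) = 818761.832 / 1000 ≈ 818.76 kW (5 s.f.)

818.76 kW


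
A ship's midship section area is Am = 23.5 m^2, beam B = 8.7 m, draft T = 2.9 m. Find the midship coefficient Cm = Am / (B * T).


Formula: Cm = Am / (B * T)
Step 1 — B * T = 8.7 * 2.9 = 25.23 m^2
Step 2 — Cm = 23.5 / 25.23 ≈ 0.93143 (5 s.f.)

0.93143


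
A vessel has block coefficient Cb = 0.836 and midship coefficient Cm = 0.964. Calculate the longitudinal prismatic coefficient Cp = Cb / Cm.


Formula: Cp = Cb / Cm
Substituting: Cp = 0.836 / 0.964
Result: Cp ≈ 0.86722 (5 s.f.)

0.86722


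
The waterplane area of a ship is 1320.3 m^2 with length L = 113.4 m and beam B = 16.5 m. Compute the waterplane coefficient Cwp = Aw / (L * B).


Formula: Cwp = Aw / (L * B)
Step 1 — L * B = 113.4 * 16.5 = 1871.1 m^2
Step 2 — Cwp = 1320.3 / 1871.1 ≈ 0.70563 (5 s.f.)

0.70563


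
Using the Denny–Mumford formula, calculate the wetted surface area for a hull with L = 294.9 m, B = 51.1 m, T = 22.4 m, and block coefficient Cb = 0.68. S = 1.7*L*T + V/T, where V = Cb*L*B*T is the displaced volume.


Formula: S = 1.7*L*T + V/T with V = Cb*L*B*T, i.e. S = L * (1.7*T + Cb*B)
Step 1 — 1.7*T = 1.7 * 22.4 = 38.08 m
Step 2 — Cb*B = 0.68 * 51.1 = 34.748 m
Step 3 — 1.7*T + Cb*B = 38.08 + 34.748 = 72.828 m
Step 4 — S = 294.9 * 72.828 ≈ 21477 m^2 (5 s.f.)

21477 m^2


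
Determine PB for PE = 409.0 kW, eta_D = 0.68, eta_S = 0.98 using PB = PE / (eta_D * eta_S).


Formula: PB = PE / (eta_D * eta_S)
Step 1 — combined efficiency = eta_D * eta_S = 0.68 * 0.98 = 0.6664
Step 2 — PB = 409.0 / 0.6664 ≈ 613.75 kW (5 s.f.)

613.75 kW


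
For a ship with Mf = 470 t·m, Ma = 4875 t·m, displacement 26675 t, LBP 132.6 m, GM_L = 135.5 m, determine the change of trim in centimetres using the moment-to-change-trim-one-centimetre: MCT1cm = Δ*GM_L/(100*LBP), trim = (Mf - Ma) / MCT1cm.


Formula: net trimming moment = Mf - Ma; MCT1cm = Δ*GM_L/(100*LBP); trim = net moment / MCT1cm
Step 1 — net trimming moment = 470 - 4875 = -4405 t·m
Step 2 — MCT1cm = 26675 * 135.5 / (100 * 132.6) = 272.5839 t·m/cm
Step 3 — trim = -4405 / 272.5839 ≈ -16.160 cm (5 s.f.)

-16.160 cm


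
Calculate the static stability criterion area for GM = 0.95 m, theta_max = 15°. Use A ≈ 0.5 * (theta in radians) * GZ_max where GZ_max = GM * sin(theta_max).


Formula: GZ_max = GM * sin(theta); Area = 0.5 * theta_rad * GZ_max
Step 1 — GZ_max = 0.95 * sin(15°) = 0.95 * 0.258819 = 0.245878 m
Step 2 — theta_rad = 15 * pi/180 = 0.261799 rad
Step 3 — Area = 0.5 * 0.261799 * 0.245878 ≈ 0.032185 m·rad (5 s.f.)

0.032185 m·rad


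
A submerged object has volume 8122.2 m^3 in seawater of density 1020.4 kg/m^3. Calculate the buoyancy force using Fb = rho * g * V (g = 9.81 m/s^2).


Formula: Fb = rho * g * V
Substituting: Fb = 1020.4 * 9.81 * 8122.2
Intermediate: 1020.4 * 9.81 = 10010.124
Result: Fb = 10010.124 * 8122.2 ≈ 81304000 N (5 s.f.)

81304000 N


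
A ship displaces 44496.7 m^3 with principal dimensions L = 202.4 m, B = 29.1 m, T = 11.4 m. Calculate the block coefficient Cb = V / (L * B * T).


Formula: Cb = V / (L * B * T)
Step 1 — L * B * T = 202.4 * 29.1 * 11.4 = 67144.176 m^3
Step 2 — Cb = 44496.7 / 67144.176 ≈ 0.66270 (5 s.f.)

0.66270


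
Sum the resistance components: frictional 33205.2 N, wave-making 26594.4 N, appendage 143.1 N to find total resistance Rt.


Formula: Rt = Rf + Rw + Ra
Substituting: Rt = 33205.2 + 26594.4 + 143.1
Result: Rt = 59942.7 N

59942.7 N


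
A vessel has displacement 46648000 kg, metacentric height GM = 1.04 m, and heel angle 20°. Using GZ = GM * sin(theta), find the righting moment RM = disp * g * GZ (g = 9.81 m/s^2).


Formula: GZ = GM * sin(theta); RM = disp * g * GZ
Step 1 — GZ = 1.04 * sin(20°) = 1.04 * 0.34202 = 0.355701 m
Step 2 — RM = 46648000 * 9.81 * 0.355701 ≈ 162770000 N·m (5 s.f.)

162770000 N·m


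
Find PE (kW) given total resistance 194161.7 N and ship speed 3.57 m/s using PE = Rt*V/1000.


Formula: PE = Rt * V / 1000 (kW)
Step 1 — PE (W) = 194161.7 * 3.57 = 693157.269 W
Step 2 — PE (kW) = 693157.269 / 1000 ≈ 693.16 kW (5 s.f.)

693.16 kW


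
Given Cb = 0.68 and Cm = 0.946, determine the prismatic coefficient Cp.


Formula: Cp = Cb / Cm
Substituting: Cp = 0.68 / 0.946
Result: Cp ≈ 0.71882 (5 s.f.)

0.71882


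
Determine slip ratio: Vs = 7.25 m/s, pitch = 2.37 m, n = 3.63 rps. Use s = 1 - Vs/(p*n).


Formula: s = 1 - Vs / (p * n)
Step 1 — p * n = 2.37 * 3.63 = 8.6031
Step 2 — Vs / (p*n) = 7.25 / 8.6031 = 0.842719 (6 d.p.)
Step 3 — s = 1 - 0.842719 = 0.157281

0.157281


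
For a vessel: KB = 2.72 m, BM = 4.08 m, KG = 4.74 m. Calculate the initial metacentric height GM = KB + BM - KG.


Formula: GM = KB + BM - KG
Step 1 — KM = KB + BM = 2.72 + 4.08 = 6.8 m
Step 2 — GM = KM - KG = 6.8 - 4.74 = 2.06 m

2.06 m


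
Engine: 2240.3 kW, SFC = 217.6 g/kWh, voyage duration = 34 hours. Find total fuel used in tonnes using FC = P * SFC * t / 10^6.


Formula: FC (tonnes) = P * SFC * t / 1,000,000
Step 1 — P * SFC * t = 2240.3 * 217.6 * 34 = 16574635.52 g
Step 2 — FC (tonnes) = 16574635.52 / 1,000,000 ≈ 16.575 tonnes (5 s.f.)

16.575 tonnes


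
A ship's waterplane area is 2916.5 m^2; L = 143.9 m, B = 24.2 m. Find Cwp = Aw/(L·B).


Formula: Cwp = Aw / (L * B)
Step 1 — L * B = 143.9 * 24.2 = 3482.38 m^2
Step 2 — Cwp = 2916.5 / 3482.38 ≈ 0.83750 (5 s.f.)

0.83750


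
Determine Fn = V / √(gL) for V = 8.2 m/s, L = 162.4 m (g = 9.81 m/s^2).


Formula: Fn = V / sqrt(g * L)
Step 1 — g * L = 9.81 * 162.4 = 1593.144
Step 2 — sqrt(g * L) = sqrt(1593.144) = 39.914208
Step 3 — Fn = 8.2 / 39.914208 ≈ 0.20544 (5 s.f.)

0.20544


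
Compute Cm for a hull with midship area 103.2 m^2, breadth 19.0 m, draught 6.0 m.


Formula: Cm = Am / (B * T)
Step 1 — B * T = 19.0 * 6.0 = 114.0 m^2
Step 2 — Cm = 103.2 / 114.0 ≈ 0.90526 (5 s.f.)

0.90526


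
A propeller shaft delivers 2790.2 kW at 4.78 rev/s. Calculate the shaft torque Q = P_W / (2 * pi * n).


Formula: Q = P_W / (2 * pi * n)
Step 1 — P_W = 2790.2 kW * 1000 = 2790200.0 W
Step 2 — 2 * pi * n = 2 * pi * 4.78 = 30.033626
Step 3 — Q = 2790200.0 / 30.033626 ≈ 92903 N·m (5 s.f.)

92903 N·m


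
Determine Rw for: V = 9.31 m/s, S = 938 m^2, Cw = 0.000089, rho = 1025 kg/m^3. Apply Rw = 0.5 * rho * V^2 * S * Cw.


Formula: Rw = 0.5 * rho * V^2 * S * Cw
Step 1 — V^2 = 9.31^2 = 86.6761
Step 2 — 0.5 * rho * V^2 = 0.5 * 1025 * 86.6761 = 44421.50125
Step 3 — Rw = 44421.50125 * 938 * 0.000089 ≈ 3708.4 N (5 s.f.)

3708.4 N


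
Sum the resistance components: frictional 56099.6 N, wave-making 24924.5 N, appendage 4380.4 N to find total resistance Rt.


Formula: Rt = Rf + Rw + Ra
Substituting: Rt = 56099.6 + 24924.5 + 4380.4
Result: Rt = 85404.5 N

85404.5 N


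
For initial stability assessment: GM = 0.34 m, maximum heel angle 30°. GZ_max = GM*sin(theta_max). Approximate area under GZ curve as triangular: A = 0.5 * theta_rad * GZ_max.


Formula: GZ_max = GM * sin(theta); Area = 0.5 * theta_rad * GZ_max
Step 1 — GZ_max = 0.34 * sin(30°) = 0.34 * 0.5 = 0.17 m
Step 2 — theta_rad = 30 * pi/180 = 0.523599 rad
Step 3 — Area = 0.5 * 0.523599 * 0.17 ≈ 0.044506 m·rad (5 s.f.)

0.044506 m·rad


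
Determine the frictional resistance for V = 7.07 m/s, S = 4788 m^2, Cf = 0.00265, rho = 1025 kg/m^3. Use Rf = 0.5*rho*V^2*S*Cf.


Formula: Rf = 0.5 * rho * V^2 * S * Cf
Step 1 — V^2 = 7.07^2 = 49.9849
Step 2 — 0.5 * rho * V^2 = 0.5 * 1025 * 49.9849 = 25617.26125
Step 3 — Rf = 25617.26125 * 4788 * 0.00265 ≈ 325040 N (5 s.f.)

325040 N


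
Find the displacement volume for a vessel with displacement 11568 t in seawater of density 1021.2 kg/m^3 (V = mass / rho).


Formula: V = mass / rho
Step 1 — convert tonnes to kg: 11568 t * 1000 = 11568000 kg
Step 2 — V = 11568000 / 1021.2 ≈ 11328 m^3 (5 s.f.)

11328 m^3


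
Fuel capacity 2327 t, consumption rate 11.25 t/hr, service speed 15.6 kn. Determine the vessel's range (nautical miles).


Formula: endurance = fuel / rate; range = endurance * speed
Step 1 — endurance = 2327 / 11.25 = 206.8444 hours
Step 2 — range = 206.8444 * 15.6 ≈ 3226.8 nautical miles (5 s.f.)

3226.8 NM


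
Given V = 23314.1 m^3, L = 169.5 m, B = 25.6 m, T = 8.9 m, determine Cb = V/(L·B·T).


Formula: Cb = V / (L * B * T)
Step 1 — L * B * T = 169.5 * 25.6 * 8.9 = 38618.88 m^3
Step 2 — Cb = 23314.1 / 38618.88 ≈ 0.60370 (5 s.f.)

0.60370


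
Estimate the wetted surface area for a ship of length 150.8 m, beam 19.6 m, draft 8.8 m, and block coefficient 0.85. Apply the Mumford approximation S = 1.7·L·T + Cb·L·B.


Formula: S = 1.7*L*T + V/T with V = Cb*L*B*T, i.e. S = L * (1.7*T + Cb*B)
Step 1 — 1.7*T = 1.7 * 8.8 = 14.96 m
Step 2 — Cb*B = 0.85 * 19.6 = 16.66 m
Step 3 — 1.7*T + Cb*B = 14.96 + 16.66 = 31.62 m
Step 4 — S = 150.8 * 31.62 ≈ 4768.3 m^2 (5 s.f.)

4768.3 m^2


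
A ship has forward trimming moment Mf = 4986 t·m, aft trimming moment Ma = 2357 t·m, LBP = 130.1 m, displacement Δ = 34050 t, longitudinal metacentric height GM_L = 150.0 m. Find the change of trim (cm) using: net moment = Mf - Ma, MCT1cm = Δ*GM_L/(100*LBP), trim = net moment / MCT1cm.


Formula: net trimming moment = Mf - Ma; MCT1cm = Δ*GM_L/(100*LBP); trim = net moment / MCT1cm
Step 1 — net trimming moment = 4986 - 2357 = 2629 t·m
Step 2 — MCT1cm = 34050 * 150.0 / (100 * 130.1) = 392.5826 t·m/cm
Step 3 — trim = 2629 / 392.5826 ≈ 6.6967 cm (5 s.f.)

6.6967 cm


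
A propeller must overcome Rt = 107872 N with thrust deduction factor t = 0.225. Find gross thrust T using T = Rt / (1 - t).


Formula: T = Rt / (1 - t)
Step 1 — (1 - t) = 1 - 0.225 = 0.775
Step 2 — T = 107872 / 0.775 ≈ 139190 N (5 s.f.)

139190 N


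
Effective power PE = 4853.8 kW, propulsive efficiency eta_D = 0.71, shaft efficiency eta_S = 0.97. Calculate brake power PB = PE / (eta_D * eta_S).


Formula: PB = PE / (eta_D * eta_S)
Step 1 — combined efficiency = eta_D * eta_S = 0.71 * 0.97 = 0.6887
Step 2 — PB = 4853.8 / 0.6887 ≈ 7047.8 kW (5 s.f.)

7047.8 kW


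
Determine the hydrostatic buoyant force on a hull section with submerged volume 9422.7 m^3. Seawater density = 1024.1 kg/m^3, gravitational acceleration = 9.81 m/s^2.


Formula: Fb = rho * g * V
Substituting: Fb = 1024.1 * 9.81 * 9422.7
Intermediate: 1024.1 * 9.81 = 10046.421
Result: Fb = 10046.421 * 9422.7 ≈ 94664000 N (5 s.f.)

94664000 N


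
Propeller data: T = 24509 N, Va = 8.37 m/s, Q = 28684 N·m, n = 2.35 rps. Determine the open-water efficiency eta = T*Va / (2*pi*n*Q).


Formula: eta = T * Va / (2 * pi * n * Q)
Step 1 — numerator = T * Va = 24509 * 8.37 = 205140.33
Step 2 — 2 * pi * n = 2 * pi * 2.35 = 14.765485
Step 3 — denominator = 14.765485 * 28684 = 423533.17
Step 4 — eta = 205140.33 / 423533.17 ≈ 0.48435 (5 s.f.)

0.48435


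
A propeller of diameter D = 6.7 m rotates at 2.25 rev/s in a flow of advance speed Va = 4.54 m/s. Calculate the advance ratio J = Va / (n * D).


Formula: J = Va / (n * D)
Step 1 — n * D = 2.25 * 6.7 = 15.075
Step 2 — J = 4.54 / 15.075 ≈ 0.30116 (5 s.f.)

0.30116


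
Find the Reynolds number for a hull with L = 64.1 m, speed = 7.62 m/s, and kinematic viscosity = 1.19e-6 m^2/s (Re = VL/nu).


Formula: Re = V * L / nu
Step 1 — V * L = 7.62 * 64.1 = 488.442 m^2/s
Step 2 — Re = 488.442 / 1.19e-6 = 4.10e+08

4.10e+08


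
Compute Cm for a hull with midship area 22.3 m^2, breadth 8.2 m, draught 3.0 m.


Formula: Cm = Am / (B * T)
Step 1 — B * T = 8.2 * 3.0 = 24.6 m^2
Step 2 — Cm = 22.3 / 24.6 ≈ 0.90650 (5 s.f.)

0.90650


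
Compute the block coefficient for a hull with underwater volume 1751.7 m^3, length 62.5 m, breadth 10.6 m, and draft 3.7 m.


Formula: Cb = V / (L * B * T)
Step 1 — L * B * T = 62.5 * 10.6 * 3.7 = 2451.25 m^3
Step 2 — Cb = 1751.7 / 2451.25 ≈ 0.71461 (5 s.f.)

0.71461


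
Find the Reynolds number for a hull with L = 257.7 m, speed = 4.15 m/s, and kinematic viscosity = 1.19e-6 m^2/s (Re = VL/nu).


Formula: Re = V * L / nu
Step 1 — V * L = 4.15 * 257.7 = 1069.455 m^2/s
Step 2 — Re = 1069.455 / 1.19e-6 = 8.99e+08

8.99e+08


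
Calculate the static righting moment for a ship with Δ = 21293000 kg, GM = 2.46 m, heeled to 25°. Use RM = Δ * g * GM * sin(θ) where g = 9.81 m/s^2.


Formula: GZ = GM * sin(theta); RM = disp * g * GZ
Step 1 — GZ = 2.46 * sin(25°) = 2.46 * 0.422618 = 1.03964 m
Step 2 — RM = 21293000 * 9.81 * 1.03964 ≈ 217160000 N·m (5 s.f.)

217160000 N·m


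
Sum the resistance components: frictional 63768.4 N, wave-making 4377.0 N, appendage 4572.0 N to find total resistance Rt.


Formula: Rt = Rf + Rw + Ra
Substituting: Rt = 63768.4 + 4377.0 + 4572.0
Result: Rt = 72717.4 N

72717.4 N


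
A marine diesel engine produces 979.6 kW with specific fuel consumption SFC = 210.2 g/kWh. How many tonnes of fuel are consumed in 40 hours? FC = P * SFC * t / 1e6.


Formula: FC (tonnes) = P * SFC * t / 1,000,000
Step 1 — P * SFC * t = 979.6 * 210.2 * 40 = 8236476.8 g
Step 2 — FC (tonnes) = 8236476.8 / 1,000,000 ≈ 8.2365 tonnes (5 s.f.)

8.2365 tonnes


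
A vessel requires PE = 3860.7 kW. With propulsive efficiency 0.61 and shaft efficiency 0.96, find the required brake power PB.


Formula: PB = PE / (eta_D * eta_S)
Step 1 — combined efficiency = eta_D * eta_S = 0.61 * 0.96 = 0.5856
Step 2 — PB = 3860.7 / 0.5856 ≈ 6592.7 kW (5 s.f.)

6592.7 kW


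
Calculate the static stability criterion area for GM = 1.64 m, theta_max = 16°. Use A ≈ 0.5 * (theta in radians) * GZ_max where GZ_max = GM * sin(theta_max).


Formula: GZ_max = GM * sin(theta); Area = 0.5 * theta_rad * GZ_max
Step 1 — GZ_max = 1.64 * sin(16°) = 1.64 * 0.275637 = 0.452045 m
Step 2 — theta_rad = 16 * pi/180 = 0.279253 rad
Step 3 — Area = 0.5 * 0.279253 * 0.452045 ≈ 0.063117 m·rad (5 s.f.)

0.063117 m·rad


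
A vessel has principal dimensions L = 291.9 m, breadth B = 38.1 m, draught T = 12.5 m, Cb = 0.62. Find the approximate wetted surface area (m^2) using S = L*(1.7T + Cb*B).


Formula: S = 1.7*L*T + V/T with V = Cb*L*B*T, i.e. S = L * (1.7*T + Cb*B)
Step 1 — 1.7*T = 1.7 * 12.5 = 21.25 m
Step 2 — Cb*B = 0.62 * 38.1 = 23.622 m
Step 3 — 1.7*T + Cb*B = 21.25 + 23.622 = 44.872 m
Step 4 — S = 291.9 * 44.872 ≈ 13098 m^2 (5 s.f.)

13098 m^2


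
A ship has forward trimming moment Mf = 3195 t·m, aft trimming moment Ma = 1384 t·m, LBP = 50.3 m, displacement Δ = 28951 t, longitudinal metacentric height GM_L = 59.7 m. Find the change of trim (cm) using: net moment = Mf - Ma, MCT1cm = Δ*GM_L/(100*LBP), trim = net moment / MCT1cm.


Formula: net trimming moment = Mf - Ma; MCT1cm = Δ*GM_L/(100*LBP); trim = net moment / MCT1cm
Step 1 — net trimming moment = 3195 - 1384 = 1811 t·m
Step 2 — MCT1cm = 28951 * 59.7 / (100 * 50.3) = 343.6133 t·m/cm
Step 3 — trim = 1811 / 343.6133 ≈ 5.2705 cm (5 s.f.)

5.2705 cm


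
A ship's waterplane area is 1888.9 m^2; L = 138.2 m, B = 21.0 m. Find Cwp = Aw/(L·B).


Formula: Cwp = Aw / (L * B)
Step 1 — L * B = 138.2 * 21.0 = 2902.2 m^2
Step 2 — Cwp = 1888.9 / 2902.2 ≈ 0.65085 (5 s.f.)

0.65085


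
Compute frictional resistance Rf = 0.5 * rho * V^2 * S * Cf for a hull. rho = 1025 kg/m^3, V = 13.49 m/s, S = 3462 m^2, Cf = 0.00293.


Formula: Rf = 0.5 * rho * V^2 * S * Cf
Step 1 — V^2 = 13.49^2 = 181.9801
Step 2 — 0.5 * rho * V^2 = 0.5 * 1025 * 181.9801 = 93264.80125
Step 3 — Rf = 93264.80125 * 3462 * 0.00293 ≈ 946050 N (5 s.f.)

946050 N


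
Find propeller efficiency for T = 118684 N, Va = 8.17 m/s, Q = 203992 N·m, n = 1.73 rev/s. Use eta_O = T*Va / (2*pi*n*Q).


Formula: eta = T * Va / (2 * pi * n * Q)
Step 1 — numerator = T * Va = 118684 * 8.17 = 969648.28
Step 2 — 2 * pi * n = 2 * pi * 1.73 = 10.869911
Step 3 — denominator = 10.869911 * 203992 = 2217374.88
Step 4 — eta = 969648.28 / 2217374.88 ≈ 0.43730 (5 s.f.)

0.43730


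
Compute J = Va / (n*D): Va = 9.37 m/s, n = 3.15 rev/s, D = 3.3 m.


Formula: J = Va / (n * D)
Step 1 — n * D = 3.15 * 3.3 = 10.395
Step 2 — J = 9.37 / 10.395 ≈ 0.90139 (5 s.f.)

0.90139


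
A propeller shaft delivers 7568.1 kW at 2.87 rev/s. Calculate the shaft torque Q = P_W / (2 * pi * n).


Formula: Q = P_W / (2 * pi * n)
Step 1 — P_W = 7568.1 kW * 1000 = 7568100.0 W
Step 2 — 2 * pi * n = 2 * pi * 2.87 = 18.032742
Step 3 — Q = 7568100.0 / 18.032742 ≈ 419690 N·m (5 s.f.)

419690 N·m


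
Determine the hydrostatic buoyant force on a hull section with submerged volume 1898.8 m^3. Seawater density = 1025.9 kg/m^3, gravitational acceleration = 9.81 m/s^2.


Formula: Fb = rho * g * V
Substituting: Fb = 1025.9 * 9.81 * 1898.8
Intermediate: 1025.9 * 9.81 = 10064.079
Result: Fb = 10064.079 * 1898.8 ≈ 19110000 N (5 s.f.)

19110000 N


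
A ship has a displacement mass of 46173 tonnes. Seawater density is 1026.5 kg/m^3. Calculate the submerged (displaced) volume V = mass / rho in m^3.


Formula: V = mass / rho
Step 1 — convert tonnes to kg: 46173 t * 1000 = 46173000 kg
Step 2 — V = 46173000 / 1026.5 ≈ 44981 m^3 (5 s.f.)

44981 m^3


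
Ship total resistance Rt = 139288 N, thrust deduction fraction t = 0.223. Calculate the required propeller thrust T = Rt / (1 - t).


Formula: T = Rt / (1 - t)
Step 1 — (1 - t) = 1 - 0.223 = 0.777
Step 2 — T = 139288 / 0.777 ≈ 179260 N (5 s.f.)

179260 N


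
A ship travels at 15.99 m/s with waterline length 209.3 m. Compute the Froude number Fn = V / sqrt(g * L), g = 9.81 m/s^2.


Formula: Fn = V / sqrt(g * L)
Step 1 — g * L = 9.81 * 209.3 = 2053.233
Step 2 — sqrt(g * L) = sqrt(2053.233) = 45.312614
Step 3 — Fn = 15.99 / 45.312614 ≈ 0.35288 (5 s.f.)

0.35288


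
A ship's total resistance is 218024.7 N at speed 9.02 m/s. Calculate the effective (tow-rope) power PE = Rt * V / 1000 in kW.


Formula: PE = Rt * V / 1000 (kW)
Step 1 — PE (W) = 218024.7 * 9.02 = 1966582.794 W
Step 2 — PE (kW) = 1966582.794 / 1000 ≈ 1966.6 kW (5 s.f.)

1966.6 kW


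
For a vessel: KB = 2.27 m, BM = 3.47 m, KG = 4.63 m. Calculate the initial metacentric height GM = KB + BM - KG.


Formula: GM = KB + BM - KG
Step 1 — KM = KB + BM = 2.27 + 3.47 = 5.74 m
Step 2 — GM = KM - KG = 5.74 - 4.63 = 1.11 m

1.11 m


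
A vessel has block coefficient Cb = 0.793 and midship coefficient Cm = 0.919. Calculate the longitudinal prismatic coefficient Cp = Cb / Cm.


Formula: Cp = Cb / Cm
Substituting: Cp = 0.793 / 0.919
Result: Cp ≈ 0.86289 (5 s.f.)

0.86289


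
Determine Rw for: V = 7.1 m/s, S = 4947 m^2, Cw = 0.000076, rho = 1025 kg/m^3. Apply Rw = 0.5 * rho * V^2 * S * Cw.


Formula: Rw = 0.5 * rho * V^2 * S * Cw
Step 1 — V^2 = 7.1^2 = 50.41
Step 2 — 0.5 * rho * V^2 = 0.5 * 1025 * 50.41 = 25835.125
Step 3 — Rw = 25835.125 * 4947 * 0.000076 ≈ 9713.3 N (5 s.f.)

9713.3 N


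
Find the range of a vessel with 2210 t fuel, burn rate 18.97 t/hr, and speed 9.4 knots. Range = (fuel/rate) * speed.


Formula: endurance = fuel / rate; range = endurance * speed
Step 1 — endurance = 2210 / 18.97 = 116.4997 hours
Step 2 — range = 116.4997 * 9.4 ≈ 1095.1 nautical miles (5 s.f.)

1095.1 NM


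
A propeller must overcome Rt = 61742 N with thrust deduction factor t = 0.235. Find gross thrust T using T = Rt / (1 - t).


Formula: T = Rt / (1 - t)
Step 1 — (1 - t) = 1 - 0.235 = 0.765
Step 2 — T = 61742 / 0.765 ≈ 80708 N (5 s.f.)

80708 N


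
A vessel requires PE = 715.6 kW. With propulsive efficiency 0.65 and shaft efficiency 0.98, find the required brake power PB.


Formula: PB = PE / (eta_D * eta_S)
Step 1 — combined efficiency = eta_D * eta_S = 0.65 * 0.98 = 0.637
Step 2 — PB = 715.6 / 0.637 ≈ 1123.4 kW (5 s.f.)

1123.4 kW


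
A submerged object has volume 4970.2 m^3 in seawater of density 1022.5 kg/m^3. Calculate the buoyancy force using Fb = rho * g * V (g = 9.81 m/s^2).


Formula: Fb = rho * g * V
Substituting: Fb = 1022.5 * 9.81 * 4970.2
Intermediate: 1022.5 * 9.81 = 10030.725
Result: Fb = 10030.725 * 4970.2 ≈ 49855000 N (5 s.f.)

49855000 N


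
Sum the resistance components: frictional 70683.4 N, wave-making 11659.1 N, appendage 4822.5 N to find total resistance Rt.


Formula: Rt = Rf + Rw + Ra
Substituting: Rt = 70683.4 + 11659.1 + 4822.5
Result: Rt = 87165.0 N

87165.0 N


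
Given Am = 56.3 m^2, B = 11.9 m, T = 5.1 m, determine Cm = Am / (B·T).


Formula: Cm = Am / (B * T)
Step 1 — B * T = 11.9 * 5.1 = 60.69 m^2
Step 2 — Cm = 56.3 / 60.69 ≈ 0.92767 (5 s.f.)

0.92767


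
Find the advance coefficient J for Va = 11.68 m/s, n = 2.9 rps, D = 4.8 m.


Formula: J = Va / (n * D)
Step 1 — n * D = 2.9 * 4.8 = 13.92
Step 2 — J = 11.68 / 13.92 ≈ 0.83908 (5 s.f.)

0.83908


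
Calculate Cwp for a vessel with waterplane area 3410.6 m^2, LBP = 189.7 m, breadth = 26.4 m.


Formula: Cwp = Aw / (L * B)
Step 1 — L * B = 189.7 * 26.4 = 5008.08 m^2
Step 2 — Cwp = 3410.6 / 5008.08 ≈ 0.68102 (5 s.f.)

0.68102


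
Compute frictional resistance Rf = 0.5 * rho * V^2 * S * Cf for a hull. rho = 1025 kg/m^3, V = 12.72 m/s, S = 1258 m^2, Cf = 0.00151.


Formula: Rf = 0.5 * rho * V^2 * S * Cf
Step 1 — V^2 = 12.72^2 = 161.7984
Step 2 — 0.5 * rho * V^2 = 0.5 * 1025 * 161.7984 = 82921.68
Step 3 — Rf = 82921.68 * 1258 * 0.00151 ≈ 157520 N (5 s.f.)

157520 N


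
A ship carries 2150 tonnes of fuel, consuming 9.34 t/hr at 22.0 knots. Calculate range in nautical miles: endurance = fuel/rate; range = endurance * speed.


Formula: endurance = fuel / rate; range = endurance * speed
Step 1 — endurance = 2150 / 9.34 = 230.1927 hours
Step 2 — range = 230.1927 * 22.0 ≈ 5064.2 nautical miles (5 s.f.)

5064.2 NM


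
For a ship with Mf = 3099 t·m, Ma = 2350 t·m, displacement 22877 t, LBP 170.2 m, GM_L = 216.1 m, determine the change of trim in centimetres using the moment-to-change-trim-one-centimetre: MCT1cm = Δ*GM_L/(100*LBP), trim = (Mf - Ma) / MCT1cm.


Formula: net trimming moment = Mf - Ma; MCT1cm = Δ*GM_L/(100*LBP); trim = net moment / MCT1cm
Step 1 — net trimming moment = 3099 - 2350 = 749 t·m
Step 2 — MCT1cm = 22877 * 216.1 / (100 * 170.2) = 290.4653 t·m/cm
Step 3 — trim = 749 / 290.4653 ≈ 2.5786 cm (5 s.f.)

2.5786 cm


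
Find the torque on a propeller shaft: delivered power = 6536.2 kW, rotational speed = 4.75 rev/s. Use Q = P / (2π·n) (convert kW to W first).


Formula: Q = P_W / (2 * pi * n)
Step 1 — P_W = 6536.2 kW * 1000 = 6536200.0 W
Step 2 — 2 * pi * n = 2 * pi * 4.75 = 29.84513
Step 3 — Q = 6536200.0 / 29.84513 ≈ 219000 N·m (5 s.f.)

219000 N·m


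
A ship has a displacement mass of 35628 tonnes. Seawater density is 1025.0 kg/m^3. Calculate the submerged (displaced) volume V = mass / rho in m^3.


Formula: V = mass / rho
Step 1 — convert tonnes to kg: 35628 t * 1000 = 35628000 kg
Step 2 — V = 35628000 / 1025.0 ≈ 34759 m^3 (5 s.f.)

34759 m^3


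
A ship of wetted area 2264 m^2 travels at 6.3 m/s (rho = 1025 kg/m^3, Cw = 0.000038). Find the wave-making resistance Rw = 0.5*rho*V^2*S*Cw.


Formula: Rw = 0.5 * rho * V^2 * S * Cw
Step 1 — V^2 = 6.3^2 = 39.69
Step 2 — 0.5 * rho * V^2 = 0.5 * 1025 * 39.69 = 20341.125
Step 3 — Rw = 20341.125 * 2264 * 0.000038 ≈ 1750.0 N (5 s.f.)

1750.0 N


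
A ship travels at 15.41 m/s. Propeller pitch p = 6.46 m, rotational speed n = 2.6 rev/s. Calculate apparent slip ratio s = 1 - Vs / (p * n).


Formula: s = 1 - Vs / (p * n)
Step 1 — p * n = 6.46 * 2.6 = 16.796
Step 2 — Vs / (p*n) = 15.41 / 16.796 = 0.91748 (6 d.p.)
Step 3 — s = 1 - 0.91748 = 0.08252

0.08252


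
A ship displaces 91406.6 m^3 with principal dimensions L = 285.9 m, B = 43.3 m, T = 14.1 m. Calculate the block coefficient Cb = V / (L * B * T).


Formula: Cb = V / (L * B * T)
Step 1 — L * B * T = 285.9 * 43.3 * 14.1 = 174550.527 m^3
Step 2 — Cb = 91406.6 / 174550.527 ≈ 0.52367 (5 s.f.)

0.52367


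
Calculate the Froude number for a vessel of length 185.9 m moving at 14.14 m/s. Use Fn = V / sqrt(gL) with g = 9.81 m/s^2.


Formula: Fn = V / sqrt(g * L)
Step 1 — g * L = 9.81 * 185.9 = 1823.679
Step 2 — sqrt(g * L) = sqrt(1823.679) = 42.704555
Step 3 — Fn = 14.14 / 42.704555 ≈ 0.33111 (5 s.f.)

0.33111


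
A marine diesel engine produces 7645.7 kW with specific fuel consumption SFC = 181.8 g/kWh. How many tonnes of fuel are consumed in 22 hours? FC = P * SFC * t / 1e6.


Formula: FC (tonnes) = P * SFC * t / 1,000,000
Step 1 — P * SFC * t = 7645.7 * 181.8 * 22 = 30579741.72 g
Step 2 — FC (tonnes) = 30579741.72 / 1,000,000 ≈ 30.580 tonnes (5 s.f.)

30.580 tonnes


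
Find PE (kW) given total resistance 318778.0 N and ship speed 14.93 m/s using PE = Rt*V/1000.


Formula: PE = Rt * V / 1000 (kW)
Step 1 — PE (W) = 318778.0 * 14.93 = 4759355.54 W
Step 2 — PE (kW) = 4759355.54 / 1000 ≈ 4759.4 kW (5 s.f.)

4759.4 kW


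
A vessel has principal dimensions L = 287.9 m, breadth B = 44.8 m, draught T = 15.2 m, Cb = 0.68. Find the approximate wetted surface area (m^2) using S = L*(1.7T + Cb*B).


Formula: S = 1.7*L*T + V/T with V = Cb*L*B*T, i.e. S = L * (1.7*T + Cb*B)
Step 1 — 1.7*T = 1.7 * 15.2 = 25.84 m
Step 2 — Cb*B = 0.68 * 44.8 = 30.464 m
Step 3 — 1.7*T + Cb*B = 25.84 + 30.464 = 56.304 m
Step 4 — S = 287.9 * 56.304 ≈ 16210 m^2 (5 s.f.)

16210 m^2


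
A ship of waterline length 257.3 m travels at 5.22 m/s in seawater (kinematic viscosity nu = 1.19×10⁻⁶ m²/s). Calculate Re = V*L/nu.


Formula: Re = V * L / nu
Step 1 — V * L = 5.22 * 257.3 = 1343.106 m^2/s
Step 2 — Re = 1343.106 / 1.19e-6 = 1.13e+09

1.13e+09


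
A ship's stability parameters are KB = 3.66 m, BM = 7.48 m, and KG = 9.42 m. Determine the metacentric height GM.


Formula: GM = KB + BM - KG
Step 1 — KM = KB + BM = 3.66 + 7.48 = 11.14 m
Step 2 — GM = KM - KG = 11.14 - 9.42 = 1.72 m

1.72 m


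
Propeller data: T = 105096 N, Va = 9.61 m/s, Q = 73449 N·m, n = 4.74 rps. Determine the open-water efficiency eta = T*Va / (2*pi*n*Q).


Formula: eta = T * Va / (2 * pi * n * Q)
Step 1 — numerator = T * Va = 105096 * 9.61 = 1009972.56
Step 2 — 2 * pi * n = 2 * pi * 4.74 = 29.782298
Step 3 — denominator = 29.782298 * 73449 = 2187480.01
Step 4 — eta = 1009972.56 / 2187480.01 ≈ 0.46171 (5 s.f.)

0.46171


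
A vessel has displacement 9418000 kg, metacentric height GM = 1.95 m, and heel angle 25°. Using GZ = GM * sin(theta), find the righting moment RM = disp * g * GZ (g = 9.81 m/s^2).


Formula: GZ = GM * sin(theta); RM = disp * g * GZ
Step 1 — GZ = 1.95 * sin(25°) = 1.95 * 0.422618 = 0.824105 m
Step 2 — RM = 9418000 * 9.81 * 0.824105 ≈ 76140000 N·m (5 s.f.)

76140000 N·m


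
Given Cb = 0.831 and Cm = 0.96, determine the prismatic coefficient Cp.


Formula: Cp = Cb / Cm
Substituting: Cp = 0.831 / 0.96
Result: Cp ≈ 0.86562 (5 s.f.)

0.86562


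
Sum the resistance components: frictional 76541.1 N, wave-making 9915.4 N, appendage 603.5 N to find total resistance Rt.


Formula: Rt = Rf + Rw + Ra
Substituting: Rt = 76541.1 + 9915.4 + 603.5
Result: Rt = 87060.0 N

87060.0 N


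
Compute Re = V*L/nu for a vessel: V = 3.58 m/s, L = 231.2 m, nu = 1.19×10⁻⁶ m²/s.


Formula: Re = V * L / nu
Step 1 — V * L = 3.58 * 231.2 = 827.696 m^2/s
Step 2 — Re = 827.696 / 1.19e-6 = 6.96e+08

6.96e+08


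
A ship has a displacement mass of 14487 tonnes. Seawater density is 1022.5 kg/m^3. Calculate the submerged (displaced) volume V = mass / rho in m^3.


Formula: V = mass / rho
Step 1 — convert tonnes to kg: 14487 t * 1000 = 14487000 kg
Step 2 — V = 14487000 / 1022.5 ≈ 14168 m^3 (5 s.f.)

14168 m^3


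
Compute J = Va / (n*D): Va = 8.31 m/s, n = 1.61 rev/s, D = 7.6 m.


Formula: J = Va / (n * D)
Step 1 — n * D = 1.61 * 7.6 = 12.236
Step 2 — J = 8.31 / 12.236 ≈ 0.67914 (5 s.f.)

0.67914


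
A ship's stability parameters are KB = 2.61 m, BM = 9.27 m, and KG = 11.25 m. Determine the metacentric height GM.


Formula: GM = KB + BM - KG
Step 1 — KM = KB + BM = 2.61 + 9.27 = 11.88 m
Step 2 — GM = KM - KG = 11.88 - 11.25 = 0.63 m

0.63 m


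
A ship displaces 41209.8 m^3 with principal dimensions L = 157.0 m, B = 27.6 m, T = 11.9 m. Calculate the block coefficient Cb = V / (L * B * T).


Formula: Cb = V / (L * B * T)
Step 1 — L * B * T = 157.0 * 27.6 * 11.9 = 51565.08 m^3
Step 2 — Cb = 41209.8 / 51565.08 ≈ 0.79918 (5 s.f.)

0.79918


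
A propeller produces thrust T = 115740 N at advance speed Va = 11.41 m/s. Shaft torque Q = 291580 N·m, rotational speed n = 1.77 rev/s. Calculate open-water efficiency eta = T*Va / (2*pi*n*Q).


Formula: eta = T * Va / (2 * pi * n * Q)
Step 1 — numerator = T * Va = 115740 * 11.41 = 1320593.4
Step 2 — 2 * pi * n = 2 * pi * 1.77 = 11.121238
Step 3 — denominator = 11.121238 * 291580 = 3242730.58
Step 4 — eta = 1320593.4 / 3242730.58 ≈ 0.40725 (5 s.f.)

0.40725


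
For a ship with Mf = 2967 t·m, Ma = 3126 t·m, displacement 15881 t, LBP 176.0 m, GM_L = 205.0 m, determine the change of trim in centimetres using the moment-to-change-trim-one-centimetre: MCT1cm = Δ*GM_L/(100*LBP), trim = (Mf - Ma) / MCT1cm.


Formula: net trimming moment = Mf - Ma; MCT1cm = Δ*GM_L/(100*LBP); trim = net moment / MCT1cm
Step 1 — net trimming moment = 2967 - 3126 = -159 t·m
Step 2 — MCT1cm = 15881 * 205.0 / (100 * 176.0) = 184.9776 t·m/cm
Step 3 — trim = -159 / 184.9776 ≈ -0.85956 cm (5 s.f.)

-0.85956 cm


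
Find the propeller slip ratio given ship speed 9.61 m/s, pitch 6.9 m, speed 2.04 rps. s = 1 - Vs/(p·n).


Formula: s = 1 - Vs / (p * n)
Step 1 — p * n = 6.9 * 2.04 = 14.076
Step 2 — Vs / (p*n) = 9.61 / 14.076 = 0.682722 (6 d.p.)
Step 3 — s = 1 - 0.682722 = 0.317278

0.317278


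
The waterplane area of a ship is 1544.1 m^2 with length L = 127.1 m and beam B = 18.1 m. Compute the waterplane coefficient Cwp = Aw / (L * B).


Formula: Cwp = Aw / (L * B)
Step 1 — L * B = 127.1 * 18.1 = 2300.51 m^2
Step 2 — Cwp = 1544.1 / 2300.51 ≈ 0.67120 (5 s.f.)

0.67120


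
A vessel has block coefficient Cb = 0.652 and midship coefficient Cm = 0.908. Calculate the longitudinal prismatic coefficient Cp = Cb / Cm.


Formula: Cp = Cb / Cm
Substituting: Cp = 0.652 / 0.908
Result: Cp ≈ 0.71806 (5 s.f.)

0.71806


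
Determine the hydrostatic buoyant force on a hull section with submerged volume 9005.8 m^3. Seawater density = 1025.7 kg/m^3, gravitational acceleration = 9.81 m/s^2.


Formula: Fb = rho * g * V
Substituting: Fb = 1025.7 * 9.81 * 9005.8
Intermediate: 1025.7 * 9.81 = 10062.117
Result: Fb = 10062.117 * 9005.8 ≈ 90617000 N (5 s.f.)

90617000 N


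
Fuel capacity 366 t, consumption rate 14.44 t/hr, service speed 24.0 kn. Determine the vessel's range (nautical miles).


Formula: endurance = fuel / rate; range = endurance * speed
Step 1 — endurance = 366 / 14.44 = 25.3463 hours
Step 2 — range = 25.3463 * 24.0 ≈ 608.31 nautical miles (5 s.f.)

608.31 NM


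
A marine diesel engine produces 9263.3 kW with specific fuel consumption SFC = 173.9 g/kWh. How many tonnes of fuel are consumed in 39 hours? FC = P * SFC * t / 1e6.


Formula: FC (tonnes) = P * SFC * t / 1,000,000
Step 1 — P * SFC * t = 9263.3 * 173.9 * 39 = 62824626.93 g
Step 2 — FC (tonnes) = 62824626.93 / 1,000,000 ≈ 62.825 tonnes (5 s.f.)

62.825 tonnes


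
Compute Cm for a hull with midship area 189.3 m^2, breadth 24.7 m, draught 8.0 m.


Formula: Cm = Am / (B * T)
Step 1 — B * T = 24.7 * 8.0 = 197.6 m^2
Step 2 — Cm = 189.3 / 197.6 ≈ 0.95800 (5 s.f.)

0.95800


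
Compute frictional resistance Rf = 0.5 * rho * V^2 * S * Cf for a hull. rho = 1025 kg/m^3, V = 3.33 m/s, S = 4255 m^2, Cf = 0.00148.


Formula: Rf = 0.5 * rho * V^2 * S * Cf
Step 1 — V^2 = 3.33^2 = 11.0889
Step 2 — 0.5 * rho * V^2 = 0.5 * 1025 * 11.0889 = 5683.06125
Step 3 — Rf = 5683.06125 * 4255 * 0.00148 ≈ 35789 N (5 s.f.)

35789 N


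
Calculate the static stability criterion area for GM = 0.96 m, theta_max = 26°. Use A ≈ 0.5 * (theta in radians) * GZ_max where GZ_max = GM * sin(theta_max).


Formula: GZ_max = GM * sin(theta); Area = 0.5 * theta_rad * GZ_max
Step 1 — GZ_max = 0.96 * sin(26°) = 0.96 * 0.438371 = 0.420836 m
Step 2 — theta_rad = 26 * pi/180 = 0.453786 rad
Step 3 — Area = 0.5 * 0.453786 * 0.420836 ≈ 0.095485 m·rad (5 s.f.)

0.095485 m·rad


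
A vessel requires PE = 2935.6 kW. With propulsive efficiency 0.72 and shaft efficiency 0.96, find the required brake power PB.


Formula: PB = PE / (eta_D * eta_S)
Step 1 — combined efficiency = eta_D * eta_S = 0.72 * 0.96 = 0.6912
Step 2 — PB = 2935.6 / 0.6912 ≈ 4247.1 kW (5 s.f.)

4247.1 kW


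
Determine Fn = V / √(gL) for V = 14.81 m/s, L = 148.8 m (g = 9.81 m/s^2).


Formula: Fn = V / sqrt(g * L)
Step 1 — g * L = 9.81 * 148.8 = 1459.728
Step 2 — sqrt(g * L) = sqrt(1459.728) = 38.206387
Step 3 — Fn = 14.81 / 38.206387 ≈ 0.38763 (5 s.f.)

0.38763


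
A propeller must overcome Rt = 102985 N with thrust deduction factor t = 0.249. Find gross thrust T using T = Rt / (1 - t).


Formula: T = Rt / (1 - t)
Step 1 — (1 - t) = 1 - 0.249 = 0.751
Step 2 — T = 102985 / 0.751 ≈ 137130 N (5 s.f.)

137130 N


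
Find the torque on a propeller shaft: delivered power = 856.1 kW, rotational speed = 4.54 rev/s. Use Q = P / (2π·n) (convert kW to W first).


Formula: Q = P_W / (2 * pi * n)
Step 1 — P_W = 856.1 kW * 1000 = 856100.0 W
Step 2 — 2 * pi * n = 2 * pi * 4.54 = 28.525661
Step 3 — Q = 856100.0 / 28.525661 ≈ 30012 N·m (5 s.f.)

30012 N·m


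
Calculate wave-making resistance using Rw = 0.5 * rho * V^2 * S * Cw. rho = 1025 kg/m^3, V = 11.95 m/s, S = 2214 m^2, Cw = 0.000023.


Formula: Rw = 0.5 * rho * V^2 * S * Cw
Step 1 — V^2 = 11.95^2 = 142.8025
Step 2 — 0.5 * rho * V^2 = 0.5 * 1025 * 142.8025 = 73186.28125
Step 3 — Rw = 73186.28125 * 2214 * 0.000023 ≈ 3726.8 N (5 s.f.)

3726.8 N


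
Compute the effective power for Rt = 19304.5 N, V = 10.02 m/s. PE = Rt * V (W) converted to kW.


Formula: PE = Rt * V / 1000 (kW)
Step 1 — PE (W) = 19304.5 * 10.02 = 193431.09 W
Step 2 — PE (kW) = 193431.09 / 1000 ≈ 193.43 kW (5 s.f.)

193.43 kW


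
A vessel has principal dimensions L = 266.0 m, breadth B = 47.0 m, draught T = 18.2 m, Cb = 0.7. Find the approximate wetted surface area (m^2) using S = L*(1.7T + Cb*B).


Formula: S = 1.7*L*T + V/T with V = Cb*L*B*T, i.e. S = L * (1.7*T + Cb*B)
Step 1 — 1.7*T = 1.7 * 18.2 = 30.94 m
Step 2 — Cb*B = 0.7 * 47.0 = 32.9 m
Step 3 — 1.7*T + Cb*B = 30.94 + 32.9 = 63.84 m
Step 4 — S = 266.0 * 63.84 ≈ 16981 m^2 (5 s.f.)

16981 m^2


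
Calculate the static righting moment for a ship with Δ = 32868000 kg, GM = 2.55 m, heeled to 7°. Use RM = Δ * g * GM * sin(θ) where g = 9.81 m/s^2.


Formula: GZ = GM * sin(theta); RM = disp * g * GZ
Step 1 — GZ = 2.55 * sin(7°) = 2.55 * 0.121869 = 0.310766 m
Step 2 — RM = 32868000 * 9.81 * 0.310766 ≈ 100200000 N·m (5 s.f.)

100200000 N·m


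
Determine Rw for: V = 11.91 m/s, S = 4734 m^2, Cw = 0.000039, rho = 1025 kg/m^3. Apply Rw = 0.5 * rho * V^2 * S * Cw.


Formula: Rw = 0.5 * rho * V^2 * S * Cw
Step 1 — V^2 = 11.91^2 = 141.8481
Step 2 — 0.5 * rho * V^2 = 0.5 * 1025 * 141.8481 = 72697.15125
Step 3 — Rw = 72697.15125 * 4734 * 0.000039 ≈ 13422 N (5 s.f.)

13422 N


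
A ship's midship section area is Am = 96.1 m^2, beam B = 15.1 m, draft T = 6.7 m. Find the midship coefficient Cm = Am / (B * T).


Formula: Cm = Am / (B * T)
Step 1 — B * T = 15.1 * 6.7 = 101.17 m^2
Step 2 — Cm = 96.1 / 101.17 ≈ 0.94989 (5 s.f.)

0.94989
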